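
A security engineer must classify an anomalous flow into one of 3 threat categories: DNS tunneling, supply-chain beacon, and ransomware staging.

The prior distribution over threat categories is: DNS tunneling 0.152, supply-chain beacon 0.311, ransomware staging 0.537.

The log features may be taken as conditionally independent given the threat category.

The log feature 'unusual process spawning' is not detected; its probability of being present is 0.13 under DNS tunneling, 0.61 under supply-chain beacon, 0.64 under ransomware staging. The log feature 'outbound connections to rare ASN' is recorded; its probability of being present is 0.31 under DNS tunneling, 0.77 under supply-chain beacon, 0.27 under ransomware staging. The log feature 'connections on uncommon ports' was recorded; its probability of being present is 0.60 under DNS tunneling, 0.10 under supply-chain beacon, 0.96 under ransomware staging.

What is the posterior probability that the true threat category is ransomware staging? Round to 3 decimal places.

0.596

Multiply each prior by the joint likelihood of the log feature pattern (using 1 − P(present | H) for each absent log feature):
  DNS tunneling: 0.152 × (1 − 0.13) × 0.31 × 0.60 = 0.024597
  supply-chain beacon: 0.311 × (1 − 0.61) × 0.77 × 0.10 = 0.0093393
  ransomware staging: 0.537 × (1 − 0.64) × 0.27 × 0.96 = 0.050109
The unnormalized weights sum to 0.084045.
P(ransomware staging | evidence) = 0.050109 / 0.084045 ≈ 0.596.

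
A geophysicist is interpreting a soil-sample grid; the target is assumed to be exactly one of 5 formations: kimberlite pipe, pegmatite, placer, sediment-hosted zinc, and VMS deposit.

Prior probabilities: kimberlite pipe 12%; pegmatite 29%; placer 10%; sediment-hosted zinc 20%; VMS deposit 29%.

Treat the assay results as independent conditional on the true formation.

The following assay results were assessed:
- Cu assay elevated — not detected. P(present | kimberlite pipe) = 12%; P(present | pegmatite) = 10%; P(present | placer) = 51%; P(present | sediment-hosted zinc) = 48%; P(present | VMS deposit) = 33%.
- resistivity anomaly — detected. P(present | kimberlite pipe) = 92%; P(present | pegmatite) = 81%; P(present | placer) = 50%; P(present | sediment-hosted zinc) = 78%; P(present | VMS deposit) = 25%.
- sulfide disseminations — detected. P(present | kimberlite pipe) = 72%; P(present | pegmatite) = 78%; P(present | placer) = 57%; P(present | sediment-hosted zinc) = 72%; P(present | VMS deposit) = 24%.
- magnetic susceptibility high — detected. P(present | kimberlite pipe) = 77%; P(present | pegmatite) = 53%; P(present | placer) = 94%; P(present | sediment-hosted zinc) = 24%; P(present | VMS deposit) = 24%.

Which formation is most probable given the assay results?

pegmatite

By Bayes' rule with conditional independence, the unnormalized weight for each hypothesis is prior × ∏ likelihoods (using 1 − P(present | H) for each absent assay result):
  kimberlite pipe: 0.12 × (1 − 0.12) × 0.92 × 0.72 × 0.77 = 0.053861
  pegmatite: 0.29 × (1 − 0.10) × 0.81 × 0.78 × 0.53 = 0.087397
  placer: 0.10 × (1 − 0.51) × 0.50 × 0.57 × 0.94 = 0.013127
  sediment-hosted zinc: 0.20 × (1 − 0.48) × 0.78 × 0.72 × 0.24 = 0.014018
  VMS deposit: 0.29 × (1 − 0.33) × 0.25 × 0.24 × 0.24 = 0.0027979
Normalizing constant Z = 0.053861 + 0.087397 + 0.013127 + 0.014018 + 0.0027979 = 0.1712.
P(kimberlite pipe | evidence) ≈ 0.053861 / 0.1712 ≈ 0.315
P(pegmatite | evidence) ≈ 0.087397 / 0.1712 ≈ 0.510
P(placer | evidence) ≈ 0.013127 / 0.1712 ≈ 0.077
P(sediment-hosted zinc | evidence) ≈ 0.014018 / 0.1712 ≈ 0.082
P(VMS deposit | evidence) ≈ 0.0027979 / 0.1712 ≈ 0.016
The largest is 0.510, so pegmatite is most probable.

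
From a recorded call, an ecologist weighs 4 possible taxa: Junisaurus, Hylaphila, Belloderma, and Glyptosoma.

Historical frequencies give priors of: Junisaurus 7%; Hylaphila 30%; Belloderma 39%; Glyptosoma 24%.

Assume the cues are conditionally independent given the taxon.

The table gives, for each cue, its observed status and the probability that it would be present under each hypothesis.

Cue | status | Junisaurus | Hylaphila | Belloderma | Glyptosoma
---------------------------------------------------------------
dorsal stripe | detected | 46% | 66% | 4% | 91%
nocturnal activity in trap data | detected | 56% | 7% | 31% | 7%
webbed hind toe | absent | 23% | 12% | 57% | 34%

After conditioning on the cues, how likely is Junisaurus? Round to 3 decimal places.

By Bayes' rule with conditional independence, the unnormalized weight for each hypothesis is prior × ∏ likelihoods (using 1 − P(present | H) for each absent cue):
  Junisaurus: 0.07 × 0.46 × 0.56 × (1 − 0.23) = 0.013885
  Hylaphila: 0.30 × 0.66 × 0.07 × (1 − 0.12) = 0.012197
  Belloderma: 0.39 × 0.04 × 0.31 × (1 − 0.57) = 0.0020795
  Glyptosoma: 0.24 × 0.91 × 0.07 × (1 − 0.34) = 0.01009
Marginal likelihood of the evidence = 0.038251.
P(Junisaurus | evidence) = 0.013885 / 0.038251 ≈ 0.363.

0.363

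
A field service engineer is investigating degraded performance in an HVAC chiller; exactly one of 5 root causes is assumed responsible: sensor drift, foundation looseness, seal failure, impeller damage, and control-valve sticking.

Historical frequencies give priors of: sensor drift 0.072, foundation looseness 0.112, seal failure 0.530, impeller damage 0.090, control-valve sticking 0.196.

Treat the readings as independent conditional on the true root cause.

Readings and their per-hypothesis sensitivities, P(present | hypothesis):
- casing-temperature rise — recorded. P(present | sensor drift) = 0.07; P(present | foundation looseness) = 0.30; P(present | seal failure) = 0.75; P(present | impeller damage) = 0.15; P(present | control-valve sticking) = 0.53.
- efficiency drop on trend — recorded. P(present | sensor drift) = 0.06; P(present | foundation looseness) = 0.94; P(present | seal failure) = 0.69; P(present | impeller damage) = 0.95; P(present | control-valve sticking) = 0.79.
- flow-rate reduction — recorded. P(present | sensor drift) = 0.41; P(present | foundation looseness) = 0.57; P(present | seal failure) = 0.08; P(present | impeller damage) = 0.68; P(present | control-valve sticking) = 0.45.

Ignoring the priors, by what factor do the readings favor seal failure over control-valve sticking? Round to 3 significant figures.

The Bayes factor is the ratio of the joint likelihoods of the reading pattern under the two hypotheses.
  seal failure: 0.75 × 0.69 × 0.08 = 0.0414
  control-valve sticking: 0.53 × 0.79 × 0.45 = 0.18841
Bayes factor = 0.0414 / 0.18841 ≈ 0.220

0.220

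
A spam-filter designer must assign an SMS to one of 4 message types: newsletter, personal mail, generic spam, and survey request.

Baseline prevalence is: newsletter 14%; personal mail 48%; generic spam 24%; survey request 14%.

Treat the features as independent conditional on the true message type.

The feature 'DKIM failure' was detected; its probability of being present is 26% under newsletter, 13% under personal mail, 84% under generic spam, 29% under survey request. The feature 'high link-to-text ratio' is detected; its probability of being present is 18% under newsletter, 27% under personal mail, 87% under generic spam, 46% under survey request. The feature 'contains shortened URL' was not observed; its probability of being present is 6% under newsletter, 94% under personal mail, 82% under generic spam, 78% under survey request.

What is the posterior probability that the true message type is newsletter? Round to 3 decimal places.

0.144

For each hypothesis, the unnormalized posterior weight is prior × product of the feature likelihoods (using 1 − P(present | H) for each absent feature):
  newsletter: 0.14 × 0.26 × 0.18 × (1 − 0.06) = 0.0061589
  personal mail: 0.48 × 0.13 × 0.27 × (1 − 0.94) = 0.0010109
  generic spam: 0.24 × 0.84 × 0.87 × (1 − 0.82) = 0.031571
  survey request: 0.14 × 0.29 × 0.46 × (1 − 0.78) = 0.0041087
The unnormalized weights sum to 0.042849.
P(newsletter | evidence) = 0.0061589 / 0.042849 ≈ 0.144.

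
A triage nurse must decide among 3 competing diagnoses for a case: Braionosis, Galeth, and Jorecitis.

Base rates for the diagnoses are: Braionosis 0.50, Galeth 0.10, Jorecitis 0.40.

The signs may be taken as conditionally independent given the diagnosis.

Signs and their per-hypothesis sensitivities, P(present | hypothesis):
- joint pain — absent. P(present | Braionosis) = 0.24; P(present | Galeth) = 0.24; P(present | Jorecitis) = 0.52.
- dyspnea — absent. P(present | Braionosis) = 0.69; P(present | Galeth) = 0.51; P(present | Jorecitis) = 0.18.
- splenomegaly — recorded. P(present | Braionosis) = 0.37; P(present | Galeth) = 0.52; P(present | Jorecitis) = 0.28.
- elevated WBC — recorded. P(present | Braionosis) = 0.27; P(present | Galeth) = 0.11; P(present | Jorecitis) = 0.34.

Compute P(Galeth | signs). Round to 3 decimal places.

0.074

For each hypothesis, the unnormalized posterior weight is prior × product of the sign likelihoods (using 1 − P(present | H) for each absent sign):
  Braionosis: 0.50 × (1 − 0.24) × (1 − 0.69) × 0.37 × 0.27 = 0.011768
  Galeth: 0.10 × (1 − 0.24) × (1 − 0.51) × 0.52 × 0.11 = 0.0021301
  Jorecitis: 0.40 × (1 − 0.52) × (1 − 0.18) × 0.28 × 0.34 = 0.014988
The unnormalized weights sum to 0.028887.
P(Galeth | evidence) = 0.0021301 / 0.028887 ≈ 0.074.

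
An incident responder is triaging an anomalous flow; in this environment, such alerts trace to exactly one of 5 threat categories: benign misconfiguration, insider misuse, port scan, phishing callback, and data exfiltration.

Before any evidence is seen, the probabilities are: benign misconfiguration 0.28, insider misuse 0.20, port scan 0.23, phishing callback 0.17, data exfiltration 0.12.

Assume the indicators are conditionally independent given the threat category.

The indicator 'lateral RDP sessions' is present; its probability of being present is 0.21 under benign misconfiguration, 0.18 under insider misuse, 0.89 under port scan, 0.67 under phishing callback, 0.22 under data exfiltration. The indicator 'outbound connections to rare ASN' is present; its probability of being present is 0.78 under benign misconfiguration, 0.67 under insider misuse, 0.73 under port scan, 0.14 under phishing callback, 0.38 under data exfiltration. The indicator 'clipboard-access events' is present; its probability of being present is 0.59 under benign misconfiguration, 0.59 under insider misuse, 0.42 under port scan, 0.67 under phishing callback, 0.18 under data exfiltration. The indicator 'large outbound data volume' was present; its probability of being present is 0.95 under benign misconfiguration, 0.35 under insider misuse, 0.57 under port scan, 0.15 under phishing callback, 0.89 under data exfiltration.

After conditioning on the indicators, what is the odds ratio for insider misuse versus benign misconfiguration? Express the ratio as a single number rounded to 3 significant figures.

0.194

Unnormalized posterior weight (prior times the indicator likelihoods) for each of the two hypotheses:
  insider misuse: 0.20 × 0.18 × 0.67 × 0.59 × 0.35 = 0.0049808
  benign misconfiguration: 0.28 × 0.21 × 0.78 × 0.59 × 0.95 = 0.025707
Posterior odds = 0.0049808 / 0.025707 ≈ 0.194.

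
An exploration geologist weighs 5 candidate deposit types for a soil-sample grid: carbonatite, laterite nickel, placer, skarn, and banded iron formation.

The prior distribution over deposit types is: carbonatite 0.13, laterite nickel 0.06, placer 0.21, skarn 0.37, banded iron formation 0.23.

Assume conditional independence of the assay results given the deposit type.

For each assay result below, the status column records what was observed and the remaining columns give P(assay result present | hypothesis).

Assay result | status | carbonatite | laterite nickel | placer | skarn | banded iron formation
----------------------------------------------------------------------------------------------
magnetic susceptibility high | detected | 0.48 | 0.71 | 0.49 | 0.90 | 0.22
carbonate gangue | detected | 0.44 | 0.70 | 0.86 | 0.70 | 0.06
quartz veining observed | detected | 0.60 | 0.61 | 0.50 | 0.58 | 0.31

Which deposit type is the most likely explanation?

For each hypothesis, the unnormalized posterior weight is prior × product of the assay result likelihoods:
  carbonatite: 0.13 × 0.48 × 0.44 × 0.60 = 0.016474
  laterite nickel: 0.06 × 0.71 × 0.70 × 0.61 = 0.01819
  placer: 0.21 × 0.49 × 0.86 × 0.50 = 0.044247
  skarn: 0.37 × 0.90 × 0.70 × 0.58 = 0.1352
  banded iron formation: 0.23 × 0.22 × 0.06 × 0.31 = 0.00094116
Normalizing constant Z = 0.016474 + 0.01819 + 0.044247 + 0.1352 + 0.00094116 = 0.21505.
P(carbonatite | evidence) ≈ 0.016474 / 0.21505 ≈ 0.077
P(laterite nickel | evidence) ≈ 0.01819 / 0.21505 ≈ 0.085
P(placer | evidence) ≈ 0.044247 / 0.21505 ≈ 0.206
P(skarn | evidence) ≈ 0.1352 / 0.21505 ≈ 0.629
P(banded iron formation | evidence) ≈ 0.00094116 / 0.21505 ≈ 0.004
The largest is 0.629, so skarn is most probable.

skarn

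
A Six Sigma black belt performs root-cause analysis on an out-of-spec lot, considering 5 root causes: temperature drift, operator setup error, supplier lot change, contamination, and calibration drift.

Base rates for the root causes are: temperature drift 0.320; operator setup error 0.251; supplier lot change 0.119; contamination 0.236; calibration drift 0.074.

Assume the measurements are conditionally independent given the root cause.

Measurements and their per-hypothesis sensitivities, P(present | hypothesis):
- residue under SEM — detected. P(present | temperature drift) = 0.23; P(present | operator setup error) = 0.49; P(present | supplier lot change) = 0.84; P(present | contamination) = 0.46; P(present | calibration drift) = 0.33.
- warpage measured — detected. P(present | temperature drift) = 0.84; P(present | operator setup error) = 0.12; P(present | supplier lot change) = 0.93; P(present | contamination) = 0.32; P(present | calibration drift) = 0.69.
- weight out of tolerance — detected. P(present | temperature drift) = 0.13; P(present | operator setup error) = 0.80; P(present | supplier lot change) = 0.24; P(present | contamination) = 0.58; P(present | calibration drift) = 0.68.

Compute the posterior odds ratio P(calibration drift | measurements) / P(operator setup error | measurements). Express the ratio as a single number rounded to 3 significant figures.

0.970

Posterior odds equal prior odds times the likelihood ratio; only the two competing hypotheses matter.
  calibration drift: 0.074 × 0.33 × 0.69 × 0.68 = 0.011458
  operator setup error: 0.251 × 0.49 × 0.12 × 0.80 = 0.011807
Posterior odds = 0.011458 / 0.011807 ≈ 0.970.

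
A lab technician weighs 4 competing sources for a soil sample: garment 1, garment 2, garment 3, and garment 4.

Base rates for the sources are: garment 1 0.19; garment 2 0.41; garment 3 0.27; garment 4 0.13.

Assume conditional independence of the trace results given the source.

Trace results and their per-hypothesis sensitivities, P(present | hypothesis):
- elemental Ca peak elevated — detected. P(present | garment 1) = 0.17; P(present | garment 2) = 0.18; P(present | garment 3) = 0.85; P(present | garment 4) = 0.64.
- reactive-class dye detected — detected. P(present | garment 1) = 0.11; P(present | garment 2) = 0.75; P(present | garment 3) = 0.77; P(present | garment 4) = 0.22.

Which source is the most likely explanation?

For each hypothesis, the unnormalized posterior weight is prior × product of the trace result likelihoods:
  garment 1: 0.19 × 0.17 × 0.11 = 0.003553
  garment 2: 0.41 × 0.18 × 0.75 = 0.05535
  garment 3: 0.27 × 0.85 × 0.77 = 0.17672
  garment 4: 0.13 × 0.64 × 0.22 = 0.018304
Marginal likelihood of the evidence = 0.25392.
P(garment 1 | evidence) ≈ 0.003553 / 0.25392 ≈ 0.014
P(garment 2 | evidence) ≈ 0.05535 / 0.25392 ≈ 0.218
P(garment 3 | evidence) ≈ 0.17672 / 0.25392 ≈ 0.696
P(garment 4 | evidence) ≈ 0.018304 / 0.25392 ≈ 0.072
The largest is 0.696, so garment 3 is most probable.

garment 3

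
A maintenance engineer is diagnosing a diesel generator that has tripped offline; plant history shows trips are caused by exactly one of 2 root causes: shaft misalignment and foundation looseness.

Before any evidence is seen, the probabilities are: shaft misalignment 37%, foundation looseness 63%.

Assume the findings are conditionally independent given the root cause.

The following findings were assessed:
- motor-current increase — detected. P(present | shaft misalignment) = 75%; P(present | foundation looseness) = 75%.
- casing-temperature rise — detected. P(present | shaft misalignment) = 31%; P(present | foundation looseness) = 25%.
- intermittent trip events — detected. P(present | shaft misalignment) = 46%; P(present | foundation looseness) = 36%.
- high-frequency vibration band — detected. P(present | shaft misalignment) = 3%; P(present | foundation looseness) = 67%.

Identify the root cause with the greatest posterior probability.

By Bayes' rule with conditional independence, the unnormalized weight for each hypothesis is prior × ∏ likelihoods:
  shaft misalignment: 0.37 × 0.75 × 0.31 × 0.46 × 0.03 = 0.0011871
  foundation looseness: 0.63 × 0.75 × 0.25 × 0.36 × 0.67 = 0.028492
Marginal likelihood of the evidence = 0.029679.
P(shaft misalignment | evidence) ≈ 0.0011871 / 0.029679 ≈ 0.040
P(foundation looseness | evidence) ≈ 0.028492 / 0.029679 ≈ 0.960
The largest is 0.960, so foundation looseness is most probable.

foundation looseness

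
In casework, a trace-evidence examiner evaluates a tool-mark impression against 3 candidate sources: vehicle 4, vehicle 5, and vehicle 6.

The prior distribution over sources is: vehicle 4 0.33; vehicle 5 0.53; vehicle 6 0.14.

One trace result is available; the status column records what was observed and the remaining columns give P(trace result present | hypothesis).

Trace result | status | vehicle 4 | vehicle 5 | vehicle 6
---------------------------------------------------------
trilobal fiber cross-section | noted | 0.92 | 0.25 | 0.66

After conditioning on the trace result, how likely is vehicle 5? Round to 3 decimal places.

For each hypothesis, the unnormalized posterior weight is prior × likelihood:
  vehicle 4: 0.33 × 0.92 = 0.3036
  vehicle 5: 0.53 × 0.25 = 0.1325
  vehicle 6: 0.14 × 0.66 = 0.0924
The unnormalized weights sum to 0.5285.
P(vehicle 5 | evidence) = 0.1325 / 0.5285 ≈ 0.251.

0.251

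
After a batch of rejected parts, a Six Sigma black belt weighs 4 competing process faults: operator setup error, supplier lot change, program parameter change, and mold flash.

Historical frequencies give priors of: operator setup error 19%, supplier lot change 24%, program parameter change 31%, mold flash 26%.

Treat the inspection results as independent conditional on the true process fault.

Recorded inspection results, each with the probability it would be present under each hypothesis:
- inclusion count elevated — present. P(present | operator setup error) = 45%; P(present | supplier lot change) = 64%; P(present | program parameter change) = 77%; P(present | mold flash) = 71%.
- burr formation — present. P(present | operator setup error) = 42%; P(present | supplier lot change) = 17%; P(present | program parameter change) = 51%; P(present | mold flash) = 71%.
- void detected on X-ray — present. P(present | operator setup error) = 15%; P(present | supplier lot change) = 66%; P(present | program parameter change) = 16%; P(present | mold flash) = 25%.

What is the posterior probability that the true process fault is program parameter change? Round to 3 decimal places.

For each hypothesis, the unnormalized posterior weight is prior × product of the inspection result likelihoods:
  operator setup error: 0.19 × 0.45 × 0.42 × 0.15 = 0.0053865
  supplier lot change: 0.24 × 0.64 × 0.17 × 0.66 = 0.017234
  program parameter change: 0.31 × 0.77 × 0.51 × 0.16 = 0.019478
  mold flash: 0.26 × 0.71 × 0.71 × 0.25 = 0.032766
Normalizing constant Z = 0.0053865 + 0.017234 + 0.019478 + 0.032766 = 0.074865.
P(program parameter change | evidence) = 0.019478 / 0.074865 ≈ 0.260.

0.260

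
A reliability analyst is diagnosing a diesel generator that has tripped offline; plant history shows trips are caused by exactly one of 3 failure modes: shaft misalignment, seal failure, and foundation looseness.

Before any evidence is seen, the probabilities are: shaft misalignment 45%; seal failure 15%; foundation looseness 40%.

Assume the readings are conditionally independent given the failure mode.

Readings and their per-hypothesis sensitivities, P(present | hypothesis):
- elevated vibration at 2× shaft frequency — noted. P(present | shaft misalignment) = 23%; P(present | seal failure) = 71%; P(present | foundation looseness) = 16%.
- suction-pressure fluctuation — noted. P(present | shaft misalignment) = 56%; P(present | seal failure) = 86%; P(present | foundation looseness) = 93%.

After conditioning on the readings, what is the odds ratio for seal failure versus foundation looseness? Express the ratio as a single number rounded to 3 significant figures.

Unnormalized posterior weight (prior times the reading likelihoods) for each of the two hypotheses:
  seal failure: 0.15 × 0.71 × 0.86 = 0.09159
  foundation looseness: 0.40 × 0.16 × 0.93 = 0.05952
Posterior odds = 0.09159 / 0.05952 ≈ 1.54.

1.54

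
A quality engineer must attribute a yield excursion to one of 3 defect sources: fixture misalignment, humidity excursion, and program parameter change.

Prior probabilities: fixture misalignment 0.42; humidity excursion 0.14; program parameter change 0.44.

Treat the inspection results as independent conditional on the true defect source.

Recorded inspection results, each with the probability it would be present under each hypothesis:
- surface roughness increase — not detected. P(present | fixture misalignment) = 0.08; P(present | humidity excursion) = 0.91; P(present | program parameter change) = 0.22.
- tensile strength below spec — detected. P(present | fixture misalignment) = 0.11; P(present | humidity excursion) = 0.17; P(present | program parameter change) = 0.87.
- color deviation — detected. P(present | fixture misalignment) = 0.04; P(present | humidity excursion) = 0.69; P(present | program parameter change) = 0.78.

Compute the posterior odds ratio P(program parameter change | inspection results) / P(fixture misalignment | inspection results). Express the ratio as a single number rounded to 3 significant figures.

The normalizing constant cancels in an odds ratio, so compute prior × likelihood for the two hypotheses only (using 1 − P(present | H) for each absent inspection result):
  program parameter change: 0.44 × (1 − 0.22) × 0.87 × 0.78 = 0.2329
  fixture misalignment: 0.42 × (1 − 0.08) × 0.11 × 0.04 = 0.0017002
Odds(program parameter change : fixture misalignment) = 0.2329 / 0.0017002 ≈ 137.

137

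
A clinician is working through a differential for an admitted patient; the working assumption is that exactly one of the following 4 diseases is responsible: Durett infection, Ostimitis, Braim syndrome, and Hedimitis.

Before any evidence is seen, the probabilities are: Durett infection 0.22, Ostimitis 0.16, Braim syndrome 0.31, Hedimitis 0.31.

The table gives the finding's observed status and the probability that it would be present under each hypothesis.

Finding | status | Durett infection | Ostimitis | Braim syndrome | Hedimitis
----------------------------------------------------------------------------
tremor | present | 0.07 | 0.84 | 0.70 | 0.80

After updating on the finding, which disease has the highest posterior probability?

Hedimitis

For each hypothesis, the unnormalized posterior weight is prior × likelihood:
  Durett infection: 0.22 × 0.07 = 0.0154
  Ostimitis: 0.16 × 0.84 = 0.1344
  Braim syndrome: 0.31 × 0.70 = 0.217
  Hedimitis: 0.31 × 0.80 = 0.248
Marginal likelihood of the evidence = 0.6148.
P(Durett infection | evidence) ≈ 0.0154 / 0.6148 ≈ 0.025
P(Ostimitis | evidence) ≈ 0.1344 / 0.6148 ≈ 0.219
P(Braim syndrome | evidence) ≈ 0.217 / 0.6148 ≈ 0.353
P(Hedimitis | evidence) ≈ 0.248 / 0.6148 ≈ 0.403
The largest is 0.403, so Hedimitis is most probable.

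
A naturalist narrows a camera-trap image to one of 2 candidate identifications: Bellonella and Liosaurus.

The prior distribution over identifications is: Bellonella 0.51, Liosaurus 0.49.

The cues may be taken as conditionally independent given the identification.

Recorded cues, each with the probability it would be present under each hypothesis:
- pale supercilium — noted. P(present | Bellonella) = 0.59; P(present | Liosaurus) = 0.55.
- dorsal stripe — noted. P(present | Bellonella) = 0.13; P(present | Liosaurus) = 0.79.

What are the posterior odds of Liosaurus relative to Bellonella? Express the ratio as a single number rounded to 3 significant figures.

5.44

Unnormalized posterior weight (prior times the cue likelihoods) for each of the two hypotheses:
  Liosaurus: 0.49 × 0.55 × 0.79 = 0.21291
  Bellonella: 0.51 × 0.59 × 0.13 = 0.039117
Posterior odds = 0.21291 / 0.039117 ≈ 5.44.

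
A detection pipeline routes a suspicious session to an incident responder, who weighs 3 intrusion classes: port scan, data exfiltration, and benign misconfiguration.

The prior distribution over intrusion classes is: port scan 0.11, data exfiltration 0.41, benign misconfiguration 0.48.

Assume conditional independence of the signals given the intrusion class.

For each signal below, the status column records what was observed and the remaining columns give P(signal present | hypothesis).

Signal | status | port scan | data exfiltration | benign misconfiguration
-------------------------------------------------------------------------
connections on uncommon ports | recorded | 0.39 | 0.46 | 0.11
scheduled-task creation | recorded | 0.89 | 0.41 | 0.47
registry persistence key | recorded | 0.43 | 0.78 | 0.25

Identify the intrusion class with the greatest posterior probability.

By Bayes' rule with conditional independence, the unnormalized weight for each hypothesis is prior × ∏ likelihoods:
  port scan: 0.11 × 0.39 × 0.89 × 0.43 = 0.016418
  data exfiltration: 0.41 × 0.46 × 0.41 × 0.78 = 0.060314
  benign misconfiguration: 0.48 × 0.11 × 0.47 × 0.25 = 0.006204
Marginal likelihood of the evidence = 0.082936.
P(port scan | evidence) ≈ 0.016418 / 0.082936 ≈ 0.198
P(data exfiltration | evidence) ≈ 0.060314 / 0.082936 ≈ 0.727
P(benign misconfiguration | evidence) ≈ 0.006204 / 0.082936 ≈ 0.075
The largest is 0.727, so data exfiltration is most probable.

data exfiltration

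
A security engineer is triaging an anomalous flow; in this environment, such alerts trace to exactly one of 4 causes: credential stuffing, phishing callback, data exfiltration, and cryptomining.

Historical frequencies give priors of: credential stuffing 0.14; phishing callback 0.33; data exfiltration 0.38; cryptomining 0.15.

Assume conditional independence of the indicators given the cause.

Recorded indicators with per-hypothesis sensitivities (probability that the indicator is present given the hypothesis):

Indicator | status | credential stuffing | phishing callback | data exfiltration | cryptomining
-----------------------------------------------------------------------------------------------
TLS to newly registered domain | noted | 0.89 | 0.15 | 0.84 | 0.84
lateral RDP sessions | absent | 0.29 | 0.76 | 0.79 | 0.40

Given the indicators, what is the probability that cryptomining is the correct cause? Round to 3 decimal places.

Multiply each prior by the joint likelihood of the indicator pattern (using 1 − P(present | H) for each absent indicator):
  credential stuffing: 0.14 × 0.89 × (1 − 0.29) = 0.088466
  phishing callback: 0.33 × 0.15 × (1 − 0.76) = 0.01188
  data exfiltration: 0.38 × 0.84 × (1 − 0.79) = 0.067032
  cryptomining: 0.15 × 0.84 × (1 − 0.40) = 0.0756
The unnormalized weights sum to 0.24298.
P(cryptomining | evidence) = 0.0756 / 0.24298 ≈ 0.311.

0.311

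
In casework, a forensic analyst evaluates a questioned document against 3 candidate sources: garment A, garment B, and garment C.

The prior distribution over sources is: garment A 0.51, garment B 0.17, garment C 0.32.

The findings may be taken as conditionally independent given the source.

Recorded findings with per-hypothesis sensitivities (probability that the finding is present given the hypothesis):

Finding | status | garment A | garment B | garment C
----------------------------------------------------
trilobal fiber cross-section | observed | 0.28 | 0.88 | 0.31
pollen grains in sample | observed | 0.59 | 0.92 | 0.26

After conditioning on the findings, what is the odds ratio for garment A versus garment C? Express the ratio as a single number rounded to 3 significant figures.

Unnormalized posterior weight (prior times the finding likelihoods) for each of the two hypotheses:
  garment A: 0.51 × 0.28 × 0.59 = 0.084252
  garment C: 0.32 × 0.31 × 0.26 = 0.025792
Odds(garment A : garment C) = 0.084252 / 0.025792 ≈ 3.27.

3.27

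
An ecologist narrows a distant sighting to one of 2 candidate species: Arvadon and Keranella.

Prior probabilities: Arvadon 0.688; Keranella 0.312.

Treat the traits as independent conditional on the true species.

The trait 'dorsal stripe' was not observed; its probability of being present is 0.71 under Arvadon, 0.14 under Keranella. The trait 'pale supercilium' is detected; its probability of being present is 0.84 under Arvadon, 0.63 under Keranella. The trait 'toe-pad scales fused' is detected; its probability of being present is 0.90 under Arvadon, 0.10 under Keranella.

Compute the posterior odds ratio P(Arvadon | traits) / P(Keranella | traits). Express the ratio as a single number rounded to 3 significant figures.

Unnormalized posterior weight (prior times the trait likelihoods) for each of the two hypotheses (using 1 − P(present | H) for each absent trait):
  Arvadon: 0.688 × (1 − 0.71) × 0.84 × 0.90 = 0.15084
  Keranella: 0.312 × (1 − 0.14) × 0.63 × 0.10 = 0.016904
Odds(Arvadon : Keranella) = 0.15084 / 0.016904 ≈ 8.92.

8.92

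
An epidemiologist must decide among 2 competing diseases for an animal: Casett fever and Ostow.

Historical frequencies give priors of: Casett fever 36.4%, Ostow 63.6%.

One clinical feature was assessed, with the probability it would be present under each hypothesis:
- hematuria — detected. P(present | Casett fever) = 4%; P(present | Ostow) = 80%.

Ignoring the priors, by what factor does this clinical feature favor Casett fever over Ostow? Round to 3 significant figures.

0.0500

The Bayes factor is the ratio of the two likelihoods.
  Casett fever: 0.04
  Ostow: 0.8
Bayes factor = 0.04 / 0.8 ≈ 0.0500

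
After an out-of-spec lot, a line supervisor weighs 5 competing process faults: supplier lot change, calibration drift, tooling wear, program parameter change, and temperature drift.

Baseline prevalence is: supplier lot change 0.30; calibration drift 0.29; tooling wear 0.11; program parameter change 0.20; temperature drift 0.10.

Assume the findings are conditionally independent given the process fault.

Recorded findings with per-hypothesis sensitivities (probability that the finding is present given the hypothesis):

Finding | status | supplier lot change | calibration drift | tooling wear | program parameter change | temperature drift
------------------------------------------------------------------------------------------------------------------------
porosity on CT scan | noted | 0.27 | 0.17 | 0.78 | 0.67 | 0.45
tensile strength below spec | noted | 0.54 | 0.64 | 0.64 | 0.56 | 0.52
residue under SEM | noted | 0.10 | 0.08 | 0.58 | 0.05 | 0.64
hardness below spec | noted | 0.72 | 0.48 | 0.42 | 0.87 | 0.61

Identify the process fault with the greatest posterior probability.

tooling wear

Multiply each prior by the joint likelihood of the evidence pattern:
  supplier lot change: 0.30 × 0.27 × 0.54 × 0.10 × 0.72 = 0.0031493
  calibration drift: 0.29 × 0.17 × 0.64 × 0.08 × 0.48 = 0.0012116
  tooling wear: 0.11 × 0.78 × 0.64 × 0.58 × 0.42 = 0.013377
  program parameter change: 0.20 × 0.67 × 0.56 × 0.05 × 0.87 = 0.0032642
  temperature drift: 0.10 × 0.45 × 0.52 × 0.64 × 0.61 = 0.0091354
The unnormalized weights sum to 0.030137.
P(supplier lot change | evidence) ≈ 0.0031493 / 0.030137 ≈ 0.104
P(calibration drift | evidence) ≈ 0.0012116 / 0.030137 ≈ 0.040
P(tooling wear | evidence) ≈ 0.013377 / 0.030137 ≈ 0.444
P(program parameter change | evidence) ≈ 0.0032642 / 0.030137 ≈ 0.108
P(temperature drift | evidence) ≈ 0.0091354 / 0.030137 ≈ 0.303
The largest is 0.444, so tooling wear is most probable.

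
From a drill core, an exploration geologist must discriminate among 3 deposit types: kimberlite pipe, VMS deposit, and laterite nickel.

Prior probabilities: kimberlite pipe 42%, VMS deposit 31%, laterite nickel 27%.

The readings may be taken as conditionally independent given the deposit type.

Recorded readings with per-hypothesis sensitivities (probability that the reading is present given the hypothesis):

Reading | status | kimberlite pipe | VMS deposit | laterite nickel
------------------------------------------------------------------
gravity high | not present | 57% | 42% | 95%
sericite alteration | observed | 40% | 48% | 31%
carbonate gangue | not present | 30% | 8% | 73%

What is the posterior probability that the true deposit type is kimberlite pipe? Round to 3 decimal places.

By Bayes' rule with conditional independence, the unnormalized weight for each hypothesis is prior × ∏ likelihoods (using 1 − P(present | H) for each absent reading):
  kimberlite pipe: 0.42 × (1 − 0.57) × 0.40 × (1 − 0.30) = 0.050568
  VMS deposit: 0.31 × (1 − 0.42) × 0.48 × (1 − 0.08) = 0.0794
  laterite nickel: 0.27 × (1 − 0.95) × 0.31 × (1 − 0.73) = 0.00113
The unnormalized weights sum to 0.1311.
P(kimberlite pipe | evidence) = 0.050568 / 0.1311 ≈ 0.386.

0.386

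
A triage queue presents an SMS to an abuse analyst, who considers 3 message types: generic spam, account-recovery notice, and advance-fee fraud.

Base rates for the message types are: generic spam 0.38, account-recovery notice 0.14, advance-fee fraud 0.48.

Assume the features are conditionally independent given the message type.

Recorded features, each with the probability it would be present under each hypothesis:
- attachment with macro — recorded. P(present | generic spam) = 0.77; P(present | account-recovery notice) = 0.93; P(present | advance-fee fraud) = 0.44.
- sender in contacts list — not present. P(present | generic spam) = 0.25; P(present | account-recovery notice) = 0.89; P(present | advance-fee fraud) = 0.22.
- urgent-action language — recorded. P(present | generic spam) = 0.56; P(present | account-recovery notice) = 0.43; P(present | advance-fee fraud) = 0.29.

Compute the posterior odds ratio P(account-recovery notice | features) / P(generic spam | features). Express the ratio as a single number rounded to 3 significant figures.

0.0501

Unnormalized posterior weight (prior times the feature likelihoods) for each of the two hypotheses (using 1 − P(present | H) for each absent feature):
  account-recovery notice: 0.14 × 0.93 × (1 − 0.89) × 0.43 = 0.0061585
  generic spam: 0.38 × 0.77 × (1 − 0.25) × 0.56 = 0.12289
Odds(account-recovery notice : generic spam) = 0.0061585 / 0.12289 ≈ 0.0501.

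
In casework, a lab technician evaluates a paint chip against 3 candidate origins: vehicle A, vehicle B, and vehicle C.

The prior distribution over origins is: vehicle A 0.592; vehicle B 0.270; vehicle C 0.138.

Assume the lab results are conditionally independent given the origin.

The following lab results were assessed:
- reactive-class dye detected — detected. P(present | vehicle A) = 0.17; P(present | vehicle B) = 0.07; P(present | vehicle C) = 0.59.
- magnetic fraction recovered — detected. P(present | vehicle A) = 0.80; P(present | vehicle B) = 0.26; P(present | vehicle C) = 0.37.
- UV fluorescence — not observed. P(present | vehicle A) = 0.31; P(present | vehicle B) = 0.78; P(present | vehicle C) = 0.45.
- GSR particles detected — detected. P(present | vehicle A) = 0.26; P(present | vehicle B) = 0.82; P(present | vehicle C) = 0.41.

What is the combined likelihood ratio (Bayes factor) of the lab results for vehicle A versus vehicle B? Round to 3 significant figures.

7.43

The Bayes factor is the ratio of the joint likelihoods of the lab result pattern under the two hypotheses (using 1 − P(present | H) for each absent lab result).
  vehicle A: 0.17 × 0.80 × (1 − 0.31) × 0.26 = 0.024398
  vehicle B: 0.07 × 0.26 × (1 − 0.78) × 0.82 = 0.0032833
Bayes factor = 0.024398 / 0.0032833 ≈ 7.43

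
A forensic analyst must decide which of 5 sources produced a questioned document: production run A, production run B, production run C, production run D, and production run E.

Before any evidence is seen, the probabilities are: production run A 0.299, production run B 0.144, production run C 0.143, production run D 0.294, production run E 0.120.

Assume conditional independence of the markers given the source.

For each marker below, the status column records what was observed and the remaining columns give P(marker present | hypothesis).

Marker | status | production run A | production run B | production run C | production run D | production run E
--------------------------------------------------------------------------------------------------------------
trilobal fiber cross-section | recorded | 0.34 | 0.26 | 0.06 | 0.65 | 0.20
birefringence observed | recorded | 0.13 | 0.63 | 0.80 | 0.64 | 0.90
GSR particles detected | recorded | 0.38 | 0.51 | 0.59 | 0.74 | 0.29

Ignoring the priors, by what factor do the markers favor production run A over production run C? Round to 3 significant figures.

0.593

Take the product of per-marker likelihoods under each hypothesis, then divide.
  production run A: 0.34 × 0.13 × 0.38 = 0.016796
  production run C: 0.06 × 0.80 × 0.59 = 0.02832
Bayes factor = 0.016796 / 0.02832 ≈ 0.593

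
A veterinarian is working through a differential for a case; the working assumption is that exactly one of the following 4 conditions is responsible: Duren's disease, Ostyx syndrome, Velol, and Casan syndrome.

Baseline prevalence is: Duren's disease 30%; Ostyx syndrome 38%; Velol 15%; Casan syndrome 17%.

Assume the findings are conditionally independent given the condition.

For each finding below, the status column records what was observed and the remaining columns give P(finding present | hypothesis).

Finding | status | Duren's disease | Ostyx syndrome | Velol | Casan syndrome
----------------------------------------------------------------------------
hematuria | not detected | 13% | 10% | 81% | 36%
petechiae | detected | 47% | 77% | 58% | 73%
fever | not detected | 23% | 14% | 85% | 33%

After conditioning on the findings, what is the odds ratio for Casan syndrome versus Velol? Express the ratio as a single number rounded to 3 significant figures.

21.5

The normalizing constant cancels in an odds ratio, so compute prior × likelihood for the two hypotheses only (using 1 − P(present | H) for each absent finding):
  Casan syndrome: 0.17 × (1 − 0.36) × 0.73 × (1 − 0.33) = 0.053214
  Velol: 0.15 × (1 − 0.81) × 0.58 × (1 − 0.85) = 0.0024795
Posterior odds = 0.053214 / 0.0024795 ≈ 21.5.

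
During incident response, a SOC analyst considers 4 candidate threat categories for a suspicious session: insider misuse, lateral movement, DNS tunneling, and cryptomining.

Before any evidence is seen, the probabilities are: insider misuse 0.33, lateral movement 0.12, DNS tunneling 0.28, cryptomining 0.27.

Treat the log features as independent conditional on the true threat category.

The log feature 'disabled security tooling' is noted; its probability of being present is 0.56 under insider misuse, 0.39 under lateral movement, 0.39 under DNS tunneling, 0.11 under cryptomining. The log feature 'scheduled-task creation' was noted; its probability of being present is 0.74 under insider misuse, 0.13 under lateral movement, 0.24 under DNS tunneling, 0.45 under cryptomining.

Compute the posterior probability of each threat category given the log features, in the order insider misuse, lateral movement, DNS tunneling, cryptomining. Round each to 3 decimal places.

Multiply each prior by the joint likelihood of the log feature pattern:
  insider misuse: 0.33 × 0.56 × 0.74 = 0.13675
  lateral movement: 0.12 × 0.39 × 0.13 = 0.006084
  DNS tunneling: 0.28 × 0.39 × 0.24 = 0.026208
  cryptomining: 0.27 × 0.11 × 0.45 = 0.013365
The unnormalized weights sum to 0.18241.
P(insider misuse | evidence) = 0.13675 / 0.18241 ≈ 0.750
P(lateral movement | evidence) = 0.006084 / 0.18241 ≈ 0.033
P(DNS tunneling | evidence) = 0.026208 / 0.18241 ≈ 0.144
P(cryptomining | evidence) = 0.013365 / 0.18241 ≈ 0.073

0.750, 0.033, 0.144, 0.073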